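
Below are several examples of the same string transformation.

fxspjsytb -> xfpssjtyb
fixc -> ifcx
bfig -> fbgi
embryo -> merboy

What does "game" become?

agem

In each case the input is transformed by: swap each adjacent pair of characters (1↔2, 3↔4, ...).
On "game" that produces "agem".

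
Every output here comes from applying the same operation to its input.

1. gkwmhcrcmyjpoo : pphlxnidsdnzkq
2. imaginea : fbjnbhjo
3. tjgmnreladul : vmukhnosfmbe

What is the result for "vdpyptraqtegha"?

ibweqzqusbrufh

The pattern: shift every letter 1 place forward in the alphabet (wrapping around), then move the last 2 characters to the front (rotate right by 2).
Working it through for "vdpyptraqtegha": intermediate "weqzqusbrufhib", final "ibweqzqusbrufh".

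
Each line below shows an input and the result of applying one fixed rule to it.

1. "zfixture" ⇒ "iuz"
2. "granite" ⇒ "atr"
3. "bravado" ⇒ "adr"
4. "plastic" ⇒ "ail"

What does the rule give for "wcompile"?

oiw

The transformation: move the first 2 characters to the end (rotate left by 2), then keep one character in every 3, starting at position 1 (positions 1st, 4th, 7th, ...).
Starting from "wcompile": after the first operation, "ompilewc"; after the second, "oiw".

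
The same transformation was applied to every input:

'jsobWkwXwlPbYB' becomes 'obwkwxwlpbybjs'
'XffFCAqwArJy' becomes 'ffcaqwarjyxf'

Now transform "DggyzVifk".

The transformation: move the first 2 characters to the end (rotate left by 2), then convert every letter to lowercase.
Applying both steps to "DggyzVifk": "gyzVifkDg", then "gyzvifkdg".

gyzvifkdg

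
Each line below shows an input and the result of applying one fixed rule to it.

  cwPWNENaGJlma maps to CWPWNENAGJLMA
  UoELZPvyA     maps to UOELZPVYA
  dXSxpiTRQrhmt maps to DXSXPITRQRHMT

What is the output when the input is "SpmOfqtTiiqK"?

SPMOFQTTIIQK

Each output is the input with this applied: convert every letter to uppercase.
For "SpmOfqtTiiqK" the result is "SPMOFQTTIIQK".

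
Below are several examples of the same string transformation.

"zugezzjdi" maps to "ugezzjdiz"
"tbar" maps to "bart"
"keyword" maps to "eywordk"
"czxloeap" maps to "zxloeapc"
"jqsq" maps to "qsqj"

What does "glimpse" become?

The rule is to move the first character to the end.
Applying that to "glimpse" gives "limpseg".

limpseg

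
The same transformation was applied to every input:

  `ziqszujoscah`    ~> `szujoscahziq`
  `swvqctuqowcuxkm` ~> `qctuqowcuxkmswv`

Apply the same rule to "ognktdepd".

In each case the input is transformed by: move the first 3 characters to the end (rotate left by 3).
So "ognktdepd" becomes "ktdepdogn".

ktdepdogn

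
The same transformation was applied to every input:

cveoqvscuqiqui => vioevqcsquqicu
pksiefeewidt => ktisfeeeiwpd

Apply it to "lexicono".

eoixocln

In each case the input is transformed by: swap the first and last characters, then swap each adjacent pair of characters (1↔2, 3↔4, ...).
Starting from "lexicono": after the first operation, "oexiconl"; after the second, "eoixocln".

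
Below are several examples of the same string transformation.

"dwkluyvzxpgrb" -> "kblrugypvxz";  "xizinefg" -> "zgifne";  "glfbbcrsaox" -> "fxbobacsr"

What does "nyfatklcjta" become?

faattjkcl

In each case the input is transformed by: delete the first 2 characters, then take characters alternately from the front and the back (1st, last, 2nd, 2nd-last, ...).
On "nyfatklcjta" that produces "faattjkcl".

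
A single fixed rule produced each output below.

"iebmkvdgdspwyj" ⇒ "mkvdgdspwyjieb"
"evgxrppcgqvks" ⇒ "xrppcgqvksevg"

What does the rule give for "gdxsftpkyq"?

Looking at the pairs, the operation is to move the first 3 characters to the end (rotate left by 3).
For "gdxsftpkyq" the result is "sftpkyqgdx".

sftpkyqgdx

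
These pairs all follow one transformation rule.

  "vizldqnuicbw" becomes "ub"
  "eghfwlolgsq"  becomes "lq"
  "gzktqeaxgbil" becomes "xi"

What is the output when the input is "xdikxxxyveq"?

In each case the input is transformed by: keep one character in every 3, starting at position 2 (positions 2nd, 5th, 8th, ...), then delete the first 2 characters.
Applying both steps to "xdikxxxyveq": "dxyq", then "yq".
(Check on "eghfwlolgsq": → "gwlq" → "lq" ✓)

yq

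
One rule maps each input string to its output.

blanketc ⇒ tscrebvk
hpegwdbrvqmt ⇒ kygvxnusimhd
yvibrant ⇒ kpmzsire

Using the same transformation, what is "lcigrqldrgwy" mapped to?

The transformation: move the last character to the front, then shift every letter 9 places backward in the alphabet (wrapping around).
"lcigrqldrgwy" → "ylcigrqldrgw" → "pctzxihcuixn".

pctzxihcuixn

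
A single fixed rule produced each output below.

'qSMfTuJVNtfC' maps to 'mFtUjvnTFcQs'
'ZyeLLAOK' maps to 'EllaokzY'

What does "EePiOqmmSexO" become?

Looking at the pairs, the operation is to flip the case of every letter, then move the first 2 characters to the end (rotate left by 2).
"EePiOqmmSexO" → "eEpIoQMMsEXo" → "pIoQMMsEXoeE".

pIoQMMsEXoeE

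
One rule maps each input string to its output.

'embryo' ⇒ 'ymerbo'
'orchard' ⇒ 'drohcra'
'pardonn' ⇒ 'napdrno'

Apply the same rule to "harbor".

oahbrr

Looking at the pairs, the operation is to swap each adjacent pair of characters (1↔2, 3↔4, ...), then move the last character to the front.
Working it through for "harbor": intermediate "ahbrro", final "oahbrr".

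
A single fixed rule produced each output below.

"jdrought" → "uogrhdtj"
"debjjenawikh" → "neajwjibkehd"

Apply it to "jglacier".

cailegrj

Rule — swap the front and back halves of the string, then take characters alternately from the front and the back (1st, last, 2nd, 2nd-last, ...).
"jglacier" → "cierjgla" → "cailegrj".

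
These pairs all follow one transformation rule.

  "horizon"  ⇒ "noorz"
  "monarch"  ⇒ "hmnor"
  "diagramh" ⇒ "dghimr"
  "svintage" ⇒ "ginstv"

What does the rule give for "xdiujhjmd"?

In each case the input is transformed by: sort the characters into alphabetical order, then delete the first 2 characters.
Applying both steps to "xdiujhjmd": "ddhijjmux", then "hijjmux".

hijjmux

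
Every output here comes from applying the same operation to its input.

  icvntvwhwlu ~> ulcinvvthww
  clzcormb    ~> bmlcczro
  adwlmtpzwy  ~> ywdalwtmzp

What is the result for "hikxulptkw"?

wkihxklutp

In each case the input is transformed by: move the last 2 characters to the front (rotate right by 2), then swap each adjacent pair of characters (1↔2, 3↔4, ...).
For "hikxulptkw", step one produces "kwhikxulpt"; step two turns that into "wkihxklutp".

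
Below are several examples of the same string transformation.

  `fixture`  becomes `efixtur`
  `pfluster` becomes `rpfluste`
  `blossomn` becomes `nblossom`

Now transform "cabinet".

tcabine

Each output is the input with this applied: move the last character to the front.
Applying that to "cabinet" gives "tcabine".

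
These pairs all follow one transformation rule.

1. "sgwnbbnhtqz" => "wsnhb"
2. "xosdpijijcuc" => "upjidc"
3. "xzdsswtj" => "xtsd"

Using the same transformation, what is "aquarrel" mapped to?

rqea

The pattern: sort the characters into reverse alphabetical order, then keep every other character starting from the second (positions 2nd, 4th, 6th, ...).
Working it through for "aquarrel": intermediate "urrqleaa", final "rqea".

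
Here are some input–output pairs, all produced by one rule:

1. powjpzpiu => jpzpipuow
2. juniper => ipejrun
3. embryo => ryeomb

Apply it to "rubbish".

What's happening: swap the first and last characters, then move the first 3 characters to the end (rotate left by 3).
Starting from "rubbish": after the first operation, "hubbisr"; after the second, "bisrhub".
(Check on "juniper": → "runipej" → "ipejrun" ✓)

bisrhub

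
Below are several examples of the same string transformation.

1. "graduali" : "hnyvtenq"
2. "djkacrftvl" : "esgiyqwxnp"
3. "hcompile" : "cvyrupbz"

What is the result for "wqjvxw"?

ikjjdw

What's happening: shift every letter 13 places forward in the alphabet (wrapping around) — i.e. ROT13, then swap the front and back halves of the string.
On "wqjvxw": the first step gives "jdwikj", and the second then gives "ikjjdw".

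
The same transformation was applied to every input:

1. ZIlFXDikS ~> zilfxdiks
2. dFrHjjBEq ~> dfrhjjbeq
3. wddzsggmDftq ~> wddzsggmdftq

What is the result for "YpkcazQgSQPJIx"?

Looking at the pairs, the operation is to convert every letter to lowercase.
Doing the same to "YpkcazQgSQPJIx": "ypkcazqgsqpjix".

ypkcazqgsqpjix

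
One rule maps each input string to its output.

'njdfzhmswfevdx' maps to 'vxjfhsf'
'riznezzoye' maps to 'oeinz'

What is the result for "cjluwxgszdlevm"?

Looking at the pairs, the operation is to keep every other character starting from the second (positions 2nd, 4th, 6th, ...), then move the last 2 characters to the front (rotate right by 2).
"cjluwxgszdlevm" → "juxsdem" → "emjuxsd".

emjuxsd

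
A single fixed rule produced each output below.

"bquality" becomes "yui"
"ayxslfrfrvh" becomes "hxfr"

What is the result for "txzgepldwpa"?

azpw

Looking at the pairs, the operation is to move the last 2 characters to the front (rotate right by 2), then keep one character in every 3, starting at position 2 (positions 2nd, 5th, 8th, ...).
On "txzgepldwpa" that produces "azpw".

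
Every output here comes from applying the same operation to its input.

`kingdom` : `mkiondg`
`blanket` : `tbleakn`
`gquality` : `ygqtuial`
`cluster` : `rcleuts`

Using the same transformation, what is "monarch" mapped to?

hmocnra

What's happening: swap the first and last characters, then take characters alternately from the front and the back (1st, last, 2nd, 2nd-last, ...).
"monarch" → "hmocnra".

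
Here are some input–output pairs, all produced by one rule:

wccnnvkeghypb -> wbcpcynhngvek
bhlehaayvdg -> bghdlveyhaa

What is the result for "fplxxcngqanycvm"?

fmpvlcxyxncanqg

The transformation: take characters alternately from the front and the back (1st, last, 2nd, 2nd-last, ...).
On "fplxxcngqanycvm" that produces "fmpvlcxyxncanqg".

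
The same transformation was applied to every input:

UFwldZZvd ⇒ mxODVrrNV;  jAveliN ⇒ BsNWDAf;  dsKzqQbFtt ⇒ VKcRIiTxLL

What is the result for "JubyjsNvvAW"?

Rule — flip the case of every letter, then shift every letter 8 places backward in the alphabet (wrapping around).
On "JubyjsNvvAW": the first step gives "jUBYJSnVVaw", and the second then gives "bMTQBKfNNso".

bMTQBKfNNso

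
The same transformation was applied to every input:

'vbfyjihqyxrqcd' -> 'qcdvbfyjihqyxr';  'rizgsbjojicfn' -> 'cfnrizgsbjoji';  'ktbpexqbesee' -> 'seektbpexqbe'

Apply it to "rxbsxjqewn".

ewnrxbsxjq

In each case the input is transformed by: move the last 3 characters to the front (rotate right by 3).
"rxbsxjqewn" → "ewnrxbsxjq".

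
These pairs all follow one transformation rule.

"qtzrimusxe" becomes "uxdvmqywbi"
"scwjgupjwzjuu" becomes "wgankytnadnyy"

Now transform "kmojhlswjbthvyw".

Rule — shift every letter 4 places forward in the alphabet (wrapping around).
So "kmojhlswjbthvyw" becomes "oqsnlpwanfxlzca".

oqsnlpwanfxlzca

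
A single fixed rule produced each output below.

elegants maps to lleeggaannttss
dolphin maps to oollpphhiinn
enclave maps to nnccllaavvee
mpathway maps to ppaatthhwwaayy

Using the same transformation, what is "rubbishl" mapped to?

The transformation: delete the first character, then double every character.
On "rubbishl": the first step gives "ubbishl", and the second then gives "uubbbbiisshhll".

uubbbbiisshhll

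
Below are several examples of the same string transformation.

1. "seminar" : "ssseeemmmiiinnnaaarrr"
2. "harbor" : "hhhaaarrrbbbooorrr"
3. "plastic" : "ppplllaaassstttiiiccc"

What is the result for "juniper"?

jjjuuunnniiipppeeerrr

Rule — repeat every character 3 times.
"juniper" → "jjjuuunnniiipppeeerrr".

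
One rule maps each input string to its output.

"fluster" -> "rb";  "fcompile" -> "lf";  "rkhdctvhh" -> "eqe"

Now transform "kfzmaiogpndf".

wfmc

The rule is to shift every letter 3 places backward in the alphabet (wrapping around), then keep one character in every 3, starting at position 3 (positions 3rd, 6th, 9th, ...).
Doing the same to "kfzmaiogpndf": "wfmc".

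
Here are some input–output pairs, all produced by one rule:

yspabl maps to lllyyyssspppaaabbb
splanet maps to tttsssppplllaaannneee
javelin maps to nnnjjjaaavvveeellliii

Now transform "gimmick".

The rule is to move the last character to the front, then repeat every character 3 times.
"gimmick" → "kgimmic" → "kkkgggiiimmmmmmiiiccc".

kkkgggiiimmmmmmiiiccc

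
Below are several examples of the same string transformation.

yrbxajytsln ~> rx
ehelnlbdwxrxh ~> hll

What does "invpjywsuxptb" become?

Each output is the input with this applied: keep every other character starting from the second (positions 2nd, 4th, 6th, ...), then delete the last 3 characters.
Working it through for "invpjywsuxptb": intermediate "npysxt", final "npy".

npy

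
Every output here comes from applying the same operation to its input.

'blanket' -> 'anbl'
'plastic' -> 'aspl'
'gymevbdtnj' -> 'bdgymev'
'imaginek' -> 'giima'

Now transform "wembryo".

The transformation: delete the last 3 characters, then move the last 2 characters to the front (rotate right by 2).
Applying both steps to "wembryo": "wemb", then "mbwe".

mbwe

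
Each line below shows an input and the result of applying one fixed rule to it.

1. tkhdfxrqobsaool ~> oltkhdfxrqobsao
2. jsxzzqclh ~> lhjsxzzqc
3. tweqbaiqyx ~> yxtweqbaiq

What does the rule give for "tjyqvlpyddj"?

djtjyqvlpyd

Each output is the input with this applied: move the last 2 characters to the front (rotate right by 2).
On "tjyqvlpyddj" that produces "djtjyqvlpyd".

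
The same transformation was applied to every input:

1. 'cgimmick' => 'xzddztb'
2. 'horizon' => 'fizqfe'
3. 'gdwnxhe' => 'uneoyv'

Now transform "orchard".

ityriu

Rule — delete the first character, then shift every letter 9 places backward in the alphabet (wrapping around).
"orchard" → "rchard" → "ityriu".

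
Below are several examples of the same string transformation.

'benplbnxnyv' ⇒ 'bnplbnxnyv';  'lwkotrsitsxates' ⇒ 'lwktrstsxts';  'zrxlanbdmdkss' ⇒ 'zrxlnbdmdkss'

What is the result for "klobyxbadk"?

klbyxbdk

The transformation: remove every vowel.
"klobyxbadk" → "klbyxbdk".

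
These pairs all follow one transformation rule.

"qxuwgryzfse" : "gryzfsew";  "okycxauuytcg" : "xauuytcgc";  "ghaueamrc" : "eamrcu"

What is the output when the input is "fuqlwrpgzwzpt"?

wrpgzwzptl

The rule is to delete the first 3 characters, then move the first character to the end.
On "fuqlwrpgzwzpt" that produces "wrpgzwzptl".
(Check on "ghaueamrc": → "ueamrc" → "eamrcu" ✓)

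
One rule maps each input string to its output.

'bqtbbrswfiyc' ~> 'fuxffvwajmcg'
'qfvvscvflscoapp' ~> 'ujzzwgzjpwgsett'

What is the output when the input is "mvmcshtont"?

qzqgwlxsrx

In each case the input is transformed by: shift every letter 4 places forward in the alphabet (wrapping around).
Doing the same to "mvmcshtont": "qzqgwlxsrx".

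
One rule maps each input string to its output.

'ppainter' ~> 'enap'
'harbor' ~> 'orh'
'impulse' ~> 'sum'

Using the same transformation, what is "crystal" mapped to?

asr

Each output is the input with this applied: reverse the string, then keep every other character starting from the second (positions 2nd, 4th, 6th, ...).
"crystal" → "latsyrc" → "asr".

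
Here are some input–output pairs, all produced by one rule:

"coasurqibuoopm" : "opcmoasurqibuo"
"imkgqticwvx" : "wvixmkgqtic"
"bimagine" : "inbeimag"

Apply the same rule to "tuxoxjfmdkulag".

Each output is the input with this applied: swap the first and last characters, then move the last 3 characters to the front (rotate right by 3).
Applying both steps to "tuxoxjfmdkulag": "guxoxjfmdkulat", then "latguxoxjfmdku".
(Check on "coasurqibuoopm": → "moasurqibuoopc" → "opcmoasurqibuo" ✓)

latguxoxjfmdku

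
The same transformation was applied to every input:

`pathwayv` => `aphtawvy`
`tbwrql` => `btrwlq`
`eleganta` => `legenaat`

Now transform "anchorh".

nahcroh

Each output is the input with this applied: swap each adjacent pair of characters (1↔2, 3↔4, ...).
On "anchorh" that produces "nahcroh".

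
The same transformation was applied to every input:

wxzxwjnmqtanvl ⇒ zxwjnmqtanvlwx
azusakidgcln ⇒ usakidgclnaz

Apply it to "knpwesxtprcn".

The rule is to move the first 2 characters to the end (rotate left by 2).
Applying that to "knpwesxtprcn" gives "pwesxtprcnkn".

pwesxtprcnkn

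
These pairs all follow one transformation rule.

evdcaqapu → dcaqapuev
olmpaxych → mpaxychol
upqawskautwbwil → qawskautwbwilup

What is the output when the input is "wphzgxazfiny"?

hzgxazfinywp

In each case the input is transformed by: move the first 2 characters to the end (rotate left by 2).
"wphzgxazfiny" → "hzgxazfinywp".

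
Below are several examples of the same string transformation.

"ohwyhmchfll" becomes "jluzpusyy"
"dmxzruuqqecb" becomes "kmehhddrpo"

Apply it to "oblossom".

Rule — delete the first 2 characters, then shift every letter 13 places forward in the alphabet (wrapping around) — i.e. ROT13.
Working it through for "oblossom": intermediate "lossom", final "ybffbz".

ybffbz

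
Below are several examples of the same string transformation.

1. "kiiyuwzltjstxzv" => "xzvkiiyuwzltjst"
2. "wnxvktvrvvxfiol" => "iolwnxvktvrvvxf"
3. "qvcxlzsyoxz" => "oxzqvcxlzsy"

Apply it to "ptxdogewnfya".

The rule is to move the last 3 characters to the front (rotate right by 3).
For "ptxdogewnfya" the result is "fyaptxdogewn".

fyaptxdogewn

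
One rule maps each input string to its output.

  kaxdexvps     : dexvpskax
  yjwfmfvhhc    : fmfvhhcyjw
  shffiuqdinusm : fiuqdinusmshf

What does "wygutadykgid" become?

In each case the input is transformed by: move the first 3 characters to the end (rotate left by 3).
For "wygutadykgid" the result is "utadykgidwyg".

utadykgidwyg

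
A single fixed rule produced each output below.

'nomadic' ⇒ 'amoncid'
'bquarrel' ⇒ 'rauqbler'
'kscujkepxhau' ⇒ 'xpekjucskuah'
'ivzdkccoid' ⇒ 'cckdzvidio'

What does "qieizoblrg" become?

bozieiqgrl

The rule is to reverse the string, then move the first 3 characters to the end (rotate left by 3).
For "qieizoblrg" the result is "bozieiqgrl".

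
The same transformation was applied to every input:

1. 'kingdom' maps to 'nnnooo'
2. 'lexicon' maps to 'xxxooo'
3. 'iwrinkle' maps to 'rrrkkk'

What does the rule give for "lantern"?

What's happening: keep one character in every 3, starting at position 3 (positions 3rd, 6th, 9th, ...), then repeat every character 3 times.
For "lantern" the result is "nnnrrr".

nnnrrr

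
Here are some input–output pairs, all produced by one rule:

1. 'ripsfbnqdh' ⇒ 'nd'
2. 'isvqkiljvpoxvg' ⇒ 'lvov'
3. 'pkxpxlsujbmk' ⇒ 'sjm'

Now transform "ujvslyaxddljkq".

What's happening: keep every other character starting from the first (positions 1st, 3rd, 5th, ...), then delete the first 3 characters.
For "ujvslyaxddljkq", step one produces "uvladlk"; step two turns that into "adlk".

adlk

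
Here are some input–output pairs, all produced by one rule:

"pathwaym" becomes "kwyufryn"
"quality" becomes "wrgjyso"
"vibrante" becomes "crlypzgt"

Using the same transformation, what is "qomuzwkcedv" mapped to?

tbcaiuxskmo

The rule is to shift every letter 2 places backward in the alphabet (wrapping around), then reverse the string.
On "qomuzwkcedv": the first step gives "omksxuiacbt", and the second then gives "tbcaiuxskmo".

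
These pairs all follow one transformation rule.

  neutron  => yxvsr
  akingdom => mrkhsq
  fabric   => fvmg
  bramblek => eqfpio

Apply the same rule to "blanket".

The pattern: delete the first 2 characters, then shift every letter 4 places forward in the alphabet (wrapping around).
For "blanket", step one produces "anket"; step two turns that into "eroix".

eroix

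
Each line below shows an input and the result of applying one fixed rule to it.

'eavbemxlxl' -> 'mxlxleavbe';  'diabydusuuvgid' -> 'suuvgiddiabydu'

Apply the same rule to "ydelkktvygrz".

The pattern: swap the front and back halves of the string.
Applying that to "ydelkktvygrz" gives "tvygrzydelkk".

tvygrzydelkk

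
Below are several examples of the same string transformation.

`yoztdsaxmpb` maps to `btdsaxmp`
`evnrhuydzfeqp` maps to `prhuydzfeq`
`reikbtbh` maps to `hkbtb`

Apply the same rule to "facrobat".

The pattern: delete the first 3 characters, then move the last character to the front.
"facrobat" → "robat" → "troba".

troba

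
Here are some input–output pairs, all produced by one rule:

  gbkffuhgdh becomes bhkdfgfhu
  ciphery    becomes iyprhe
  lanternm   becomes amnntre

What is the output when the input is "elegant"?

Rule — delete the first character, then take characters alternately from the front and the back (1st, last, 2nd, 2nd-last, ...).
Working it through for "elegant": intermediate "legant", final "ltenga".

ltenga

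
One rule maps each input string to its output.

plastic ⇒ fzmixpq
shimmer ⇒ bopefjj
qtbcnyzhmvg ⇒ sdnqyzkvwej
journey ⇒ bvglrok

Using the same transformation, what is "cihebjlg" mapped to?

idzfebyg

Looking at the pairs, the operation is to shift every letter 3 places backward in the alphabet (wrapping around), then move the last 2 characters to the front (rotate right by 2).
On "cihebjlg": the first step gives "zfebygid", and the second then gives "idzfebyg".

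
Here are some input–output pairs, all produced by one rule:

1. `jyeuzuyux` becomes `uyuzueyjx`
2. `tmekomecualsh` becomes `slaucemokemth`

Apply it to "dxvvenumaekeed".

eekeamunevvxdd

Each output is the input with this applied: move the last character to the front, then reverse the string.
Working it through for "dxvvenumaekeed": intermediate "ddxvvenumaekee", final "eekeamunevvxdd".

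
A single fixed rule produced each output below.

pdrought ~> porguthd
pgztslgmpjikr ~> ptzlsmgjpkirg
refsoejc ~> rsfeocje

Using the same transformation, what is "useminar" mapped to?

umeniras

Rule — swap each adjacent pair of characters (1↔2, 3↔4, ...), then move the first character to the end.
Applying both steps to "useminar": "sumenira", then "umeniras".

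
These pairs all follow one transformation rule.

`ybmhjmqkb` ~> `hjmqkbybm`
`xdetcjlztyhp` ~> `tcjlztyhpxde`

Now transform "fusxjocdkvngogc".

xjocdkvngogcfus

In each case the input is transformed by: move the first 3 characters to the end (rotate left by 3).
For "fusxjocdkvngogc" the result is "xjocdkvngogcfus".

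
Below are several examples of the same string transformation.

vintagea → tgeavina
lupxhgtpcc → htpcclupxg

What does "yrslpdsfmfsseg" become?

smfssegyrslpdf

The transformation: swap the front and back halves of the string, then swap the first and last characters.
"yrslpdsfmfsseg" → "smfssegyrslpdf".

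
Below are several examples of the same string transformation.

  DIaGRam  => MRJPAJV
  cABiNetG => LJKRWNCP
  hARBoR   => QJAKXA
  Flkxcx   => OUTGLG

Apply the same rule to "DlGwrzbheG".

MUPFAIKQNP

The rule is to shift every letter 9 places forward in the alphabet (wrapping around), then convert every letter to uppercase.
On "DlGwrzbheG" that produces "MUPFAIKQNP".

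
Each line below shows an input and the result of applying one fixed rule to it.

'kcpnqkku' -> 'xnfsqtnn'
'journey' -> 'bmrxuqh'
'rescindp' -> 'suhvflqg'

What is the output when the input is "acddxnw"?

In each case the input is transformed by: move the last character to the front, then shift every letter 3 places forward in the alphabet (wrapping around).
For "acddxnw", step one produces "wacddxn"; step two turns that into "zdfggaq".

zdfggaq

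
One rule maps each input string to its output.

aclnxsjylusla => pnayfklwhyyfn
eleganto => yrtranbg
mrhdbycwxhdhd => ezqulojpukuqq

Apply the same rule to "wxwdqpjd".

kjqjcdqw

In each case the input is transformed by: shift every letter 13 places forward in the alphabet (wrapping around) — i.e. ROT13, then swap each adjacent pair of characters (1↔2, 3↔4, ...).
For "wxwdqpjd", step one produces "jkjqdcwq"; step two turns that into "kjqjcdqw".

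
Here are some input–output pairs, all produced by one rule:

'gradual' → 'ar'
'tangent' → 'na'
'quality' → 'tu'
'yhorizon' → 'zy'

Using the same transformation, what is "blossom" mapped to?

Rule — move the first 3 characters to the end (rotate left by 3), then keep one character in every 3, starting at position 3 (positions 3rd, 6th, 9th, ...).
Starting from "blossom": after the first operation, "ssomblo"; after the second, "ol".

ol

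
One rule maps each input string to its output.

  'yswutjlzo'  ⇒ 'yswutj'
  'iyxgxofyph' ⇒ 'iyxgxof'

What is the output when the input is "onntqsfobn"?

onntqsf

The transformation: delete the last 3 characters.
"onntqsfobn" → "onntqsf".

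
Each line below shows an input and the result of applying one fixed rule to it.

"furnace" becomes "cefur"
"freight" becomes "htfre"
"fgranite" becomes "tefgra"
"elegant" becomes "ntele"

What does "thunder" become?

erthu

Looking at the pairs, the operation is to move the last 2 characters to the front (rotate right by 2), then delete the last 2 characters.
Working it through for "thunder": intermediate "erthund", final "erthu".
(Check on "elegant": → "ntelega" → "ntele" ✓)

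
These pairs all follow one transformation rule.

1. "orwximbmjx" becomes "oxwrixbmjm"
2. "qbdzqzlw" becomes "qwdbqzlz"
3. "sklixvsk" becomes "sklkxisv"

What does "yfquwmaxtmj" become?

The pattern: move the last character to the front, then swap each adjacent pair of characters (1↔2, 3↔4, ...).
Starting from "yfquwmaxtmj": after the first operation, "jyfquwmaxtm"; after the second, "yjqfwuamtxm".

yjqfwuamtxm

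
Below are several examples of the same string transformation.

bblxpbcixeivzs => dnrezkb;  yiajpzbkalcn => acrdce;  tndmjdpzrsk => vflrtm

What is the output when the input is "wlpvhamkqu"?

The transformation: keep every other character starting from the first (positions 1st, 3rd, 5th, ...), then shift every letter 2 places forward in the alphabet (wrapping around).
Starting from "wlpvhamkqu": after the first operation, "wphmq"; after the second, "yrjos".

yrjos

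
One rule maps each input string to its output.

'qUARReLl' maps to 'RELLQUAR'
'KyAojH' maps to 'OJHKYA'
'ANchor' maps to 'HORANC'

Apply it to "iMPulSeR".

LSERIMPU

Rule — swap the front and back halves of the string, then convert every letter to uppercase.
Starting from "iMPulSeR": after the first operation, "lSeRiMPu"; after the second, "LSERIMPU".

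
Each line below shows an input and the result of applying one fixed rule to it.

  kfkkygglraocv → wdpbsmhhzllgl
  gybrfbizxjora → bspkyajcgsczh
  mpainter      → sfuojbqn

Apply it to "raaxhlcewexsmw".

xntyfxfdmiybbs

Looking at the pairs, the operation is to reverse the string, then shift every letter 1 place forward in the alphabet (wrapping around).
On "raaxhlcewexsmw": the first step gives "wmsxeweclhxaar", and the second then gives "xntyfxfdmiybbs".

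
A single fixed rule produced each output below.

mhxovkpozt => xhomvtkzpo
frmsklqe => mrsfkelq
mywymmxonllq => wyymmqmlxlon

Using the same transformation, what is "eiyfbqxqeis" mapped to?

yifebsqixeq

In each case the input is transformed by: move the first 2 characters to the end (rotate left by 2), then take characters alternately from the front and the back (1st, last, 2nd, 2nd-last, ...).
For "eiyfbqxqeis", step one produces "yfbqxqeisei"; step two turns that into "yifebsqixeq".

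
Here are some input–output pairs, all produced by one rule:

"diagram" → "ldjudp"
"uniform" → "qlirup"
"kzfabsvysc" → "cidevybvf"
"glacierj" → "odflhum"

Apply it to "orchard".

ufkdug

What's happening: delete the first character, then shift every letter 3 places forward in the alphabet (wrapping around).
For "orchard", step one produces "rchard"; step two turns that into "ufkdug".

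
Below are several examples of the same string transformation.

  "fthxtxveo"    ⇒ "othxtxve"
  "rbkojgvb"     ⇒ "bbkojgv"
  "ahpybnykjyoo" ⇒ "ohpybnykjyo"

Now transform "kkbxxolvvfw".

What's happening: delete the first character, then move the last character to the front.
Applying both steps to "kkbxxolvvfw": "kbxxolvvfw", then "wkbxxolvvf".

wkbxxolvvf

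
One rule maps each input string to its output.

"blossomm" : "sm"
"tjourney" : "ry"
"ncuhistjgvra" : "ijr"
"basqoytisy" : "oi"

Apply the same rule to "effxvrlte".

vt

In each case the input is transformed by: keep one character in every 3, starting at position 2 (positions 2nd, 5th, 8th, ...), then delete the first character.
On "effxvrlte": the first step gives "fvt", and the second then gives "vt".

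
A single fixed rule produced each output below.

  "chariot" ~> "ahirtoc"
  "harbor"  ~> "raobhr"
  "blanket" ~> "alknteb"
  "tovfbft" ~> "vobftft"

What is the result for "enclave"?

cnaleve

The transformation: move the first character to the end, then swap each adjacent pair of characters (1↔2, 3↔4, ...).
Working it through for "enclave": intermediate "nclavee", final "cnaleve".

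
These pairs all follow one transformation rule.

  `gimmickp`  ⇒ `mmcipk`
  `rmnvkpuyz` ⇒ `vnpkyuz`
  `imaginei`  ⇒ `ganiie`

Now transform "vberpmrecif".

rempericf

The transformation: swap each adjacent pair of characters (1↔2, 3↔4, ...), then delete the first 2 characters.
On "vberpmrecif" that produces "rempericf".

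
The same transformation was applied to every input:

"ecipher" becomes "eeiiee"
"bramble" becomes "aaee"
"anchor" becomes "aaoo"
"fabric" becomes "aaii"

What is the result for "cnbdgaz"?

In each case the input is transformed by: double every character, then keep only the vowels.
On "cnbdgaz" that produces "aa".

aa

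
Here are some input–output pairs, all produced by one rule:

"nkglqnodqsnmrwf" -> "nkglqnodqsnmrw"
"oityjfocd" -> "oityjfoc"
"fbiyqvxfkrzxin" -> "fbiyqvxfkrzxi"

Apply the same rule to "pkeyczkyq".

What's happening: delete the last character.
On "pkeyczkyq" that produces "pkeyczky".

pkeyczky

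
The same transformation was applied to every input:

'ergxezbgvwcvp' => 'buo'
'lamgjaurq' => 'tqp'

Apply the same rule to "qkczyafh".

zeg

Looking at the pairs, the operation is to shift every letter 1 place backward in the alphabet (wrapping around), then keep only the last 3 characters.
Applying both steps to "qkczyafh": "pjbyxzeg", then "zeg".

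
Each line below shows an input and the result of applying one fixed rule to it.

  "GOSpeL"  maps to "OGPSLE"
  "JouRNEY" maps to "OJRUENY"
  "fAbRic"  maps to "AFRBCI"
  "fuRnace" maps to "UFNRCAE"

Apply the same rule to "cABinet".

ACIBENT

Rule — swap each adjacent pair of characters (1↔2, 3↔4, ...), then convert every letter to uppercase.
On "cABinet" that produces "ACIBENT".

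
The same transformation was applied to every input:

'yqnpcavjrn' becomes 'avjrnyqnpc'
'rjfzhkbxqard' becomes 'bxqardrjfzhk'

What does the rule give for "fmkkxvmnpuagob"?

npuagobfmkkxvm

The transformation: swap the front and back halves of the string.
"fmkkxvmnpuagob" → "npuagobfmkkxvm".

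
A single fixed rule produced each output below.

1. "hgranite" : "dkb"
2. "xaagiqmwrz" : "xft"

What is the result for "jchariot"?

The pattern: shift every letter 3 places backward in the alphabet (wrapping around), then keep one character in every 3, starting at position 2 (positions 2nd, 5th, 8th, ...).
For "jchariot", step one produces "gzexoflq"; step two turns that into "zoq".

zoq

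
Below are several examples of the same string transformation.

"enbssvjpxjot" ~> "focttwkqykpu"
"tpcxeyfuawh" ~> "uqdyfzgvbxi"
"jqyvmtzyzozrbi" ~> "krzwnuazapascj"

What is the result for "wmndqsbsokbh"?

The transformation: shift every letter 1 place forward in the alphabet (wrapping around).
Applying that to "wmndqsbsokbh" gives "xnoertctplci".

xnoertctplci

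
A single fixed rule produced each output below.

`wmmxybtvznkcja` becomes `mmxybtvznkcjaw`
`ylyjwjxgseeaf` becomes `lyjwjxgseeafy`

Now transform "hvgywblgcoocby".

vgywblgcoocbyh

Rule — move the first character to the end.
So "hvgywblgcoocby" becomes "vgywblgcoocbyh".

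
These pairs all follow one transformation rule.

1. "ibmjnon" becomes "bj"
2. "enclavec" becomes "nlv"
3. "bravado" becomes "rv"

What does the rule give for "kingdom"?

ig

The rule is to delete the last 2 characters, then keep every other character starting from the second (positions 2nd, 4th, 6th, ...).
On "kingdom": the first step gives "kingd", and the second then gives "ig".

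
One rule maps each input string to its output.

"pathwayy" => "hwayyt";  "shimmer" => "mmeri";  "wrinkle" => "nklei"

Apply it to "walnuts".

What's happening: delete the first 2 characters, then move the first character to the end.
"walnuts" → "nutsl".

nutsl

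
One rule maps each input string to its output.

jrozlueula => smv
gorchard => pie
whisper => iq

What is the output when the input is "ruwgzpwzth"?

vaa

The rule is to keep one character in every 3, starting at position 2 (positions 2nd, 5th, 8th, ...), then shift every letter 1 place forward in the alphabet (wrapping around).
"ruwgzpwzth" → "uzz" → "vaa".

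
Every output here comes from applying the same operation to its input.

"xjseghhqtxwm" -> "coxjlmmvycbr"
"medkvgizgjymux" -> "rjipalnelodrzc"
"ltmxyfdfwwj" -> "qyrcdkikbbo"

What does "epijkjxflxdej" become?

junopockqcijo

What's happening: shift every letter 5 places forward in the alphabet (wrapping around).
On "epijkjxflxdej" that produces "junopockqcijo".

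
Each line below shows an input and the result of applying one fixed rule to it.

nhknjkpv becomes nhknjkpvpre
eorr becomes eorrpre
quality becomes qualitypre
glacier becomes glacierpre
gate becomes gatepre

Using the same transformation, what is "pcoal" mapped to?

Rule — append "pre".
So "pcoal" becomes "pcoalpre".

pcoalpre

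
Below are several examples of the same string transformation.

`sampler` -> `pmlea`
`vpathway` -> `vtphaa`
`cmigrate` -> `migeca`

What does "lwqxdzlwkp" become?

wwqpllkd

Rule — sort the characters into reverse alphabetical order, then delete the first 2 characters.
Working it through for "lwqxdzlwkp": intermediate "zxwwqpllkd", final "wwqpllkd".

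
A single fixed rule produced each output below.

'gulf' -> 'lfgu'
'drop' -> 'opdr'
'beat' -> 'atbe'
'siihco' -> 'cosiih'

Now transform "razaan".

anraza

Looking at the pairs, the operation is to move the last 2 characters to the front (rotate right by 2).
Applying that to "razaan" gives "anraza".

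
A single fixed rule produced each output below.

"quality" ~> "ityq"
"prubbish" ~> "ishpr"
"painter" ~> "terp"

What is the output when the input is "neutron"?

Looking at the pairs, the operation is to move the last 3 characters to the front (rotate right by 3), then delete the last 3 characters.
Applying both steps to "neutron": "ronneut", then "ronn".

ronn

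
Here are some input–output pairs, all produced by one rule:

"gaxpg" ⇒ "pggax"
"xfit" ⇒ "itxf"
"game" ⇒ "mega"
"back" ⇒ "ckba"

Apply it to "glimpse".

What's happening: move the last 2 characters to the front (rotate right by 2).
For "glimpse" the result is "seglimp".

seglimp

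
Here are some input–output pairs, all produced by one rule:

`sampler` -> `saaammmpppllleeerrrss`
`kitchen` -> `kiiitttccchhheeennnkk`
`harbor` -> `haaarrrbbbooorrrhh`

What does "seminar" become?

seeemmmiiinnnaaarrrss

Rule — repeat every character 3 times, then move the first 2 characters to the end (rotate left by 2).
Applying both steps to "seminar": "ssseeemmmiiinnnaaarrr", then "seeemmmiiinnnaaarrrss".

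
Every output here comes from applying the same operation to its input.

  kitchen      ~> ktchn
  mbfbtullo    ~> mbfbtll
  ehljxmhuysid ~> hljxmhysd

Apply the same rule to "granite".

Looking at the pairs, the operation is to remove every vowel.
Doing the same to "granite": "grnt".

grnt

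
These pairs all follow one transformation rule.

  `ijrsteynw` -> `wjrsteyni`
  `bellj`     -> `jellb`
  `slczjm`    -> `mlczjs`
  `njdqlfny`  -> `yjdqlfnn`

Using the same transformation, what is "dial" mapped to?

The pattern: swap the first and last characters.
"dial" → "liad".

liad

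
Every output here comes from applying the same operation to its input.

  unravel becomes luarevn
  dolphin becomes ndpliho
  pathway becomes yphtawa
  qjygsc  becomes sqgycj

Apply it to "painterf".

The rule is to swap each adjacent pair of characters (1↔2, 3↔4, ...), then swap the first and last characters.
For "painterf" the result is "rpnietfa".
(Check on "unravel": → "nuarevl" → "luarevn" ✓)

rpnietfa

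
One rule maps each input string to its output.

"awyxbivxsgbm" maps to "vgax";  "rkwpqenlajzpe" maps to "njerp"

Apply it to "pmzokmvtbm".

vmpo

In each case the input is transformed by: keep one character in every 3, starting at position 1 (positions 1st, 4th, 7th, ...), then move the first 2 characters to the end (rotate left by 2).
On "pmzokmvtbm": the first step gives "povm", and the second then gives "vmpo".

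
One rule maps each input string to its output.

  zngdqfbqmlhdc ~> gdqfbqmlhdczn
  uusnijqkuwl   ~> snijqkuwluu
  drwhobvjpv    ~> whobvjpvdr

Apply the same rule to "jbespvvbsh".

espvvbshjb

In each case the input is transformed by: move the first 2 characters to the end (rotate left by 2).
For "jbespvvbsh" the result is "espvvbshjb".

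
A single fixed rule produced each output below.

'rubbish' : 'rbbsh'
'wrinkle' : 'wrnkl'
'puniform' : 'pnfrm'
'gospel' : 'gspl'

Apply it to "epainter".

In each case the input is transformed by: remove every vowel.
On "epainter" that produces "pntr".

pntr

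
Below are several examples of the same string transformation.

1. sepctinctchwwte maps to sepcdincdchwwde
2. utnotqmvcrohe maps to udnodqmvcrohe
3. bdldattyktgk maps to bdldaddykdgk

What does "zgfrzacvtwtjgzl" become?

The rule is to replace every "t" with "d".
On "zgfrzacvtwtjgzl" that produces "zgfrzacvdwdjgzl".

zgfrzacvdwdjgzl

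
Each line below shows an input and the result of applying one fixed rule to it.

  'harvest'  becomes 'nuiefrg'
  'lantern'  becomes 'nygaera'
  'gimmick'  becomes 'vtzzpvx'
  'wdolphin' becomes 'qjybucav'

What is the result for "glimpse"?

ytzvfcr

The rule is to shift every letter 13 places forward in the alphabet (wrapping around) — i.e. ROT13, then swap each adjacent pair of characters (1↔2, 3↔4, ...).
On "glimpse" that produces "ytzvfcr".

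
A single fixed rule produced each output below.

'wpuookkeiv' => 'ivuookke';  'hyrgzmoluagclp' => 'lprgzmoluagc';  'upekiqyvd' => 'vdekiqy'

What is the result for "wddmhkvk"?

vkdmhk

Looking at the pairs, the operation is to delete the first 2 characters, then move the last 2 characters to the front (rotate right by 2).
"wddmhkvk" → "vkdmhk".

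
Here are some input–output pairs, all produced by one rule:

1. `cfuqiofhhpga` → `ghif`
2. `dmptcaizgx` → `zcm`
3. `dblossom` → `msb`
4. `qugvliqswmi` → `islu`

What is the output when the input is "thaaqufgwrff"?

fgqh

The rule is to keep one character in every 3, starting at position 2 (positions 2nd, 5th, 8th, ...), then reverse the string.
For "thaaqufgwrff" the result is "fgqh".
(Check on "cfuqiofhhpga": → "fihg" → "ghif" ✓)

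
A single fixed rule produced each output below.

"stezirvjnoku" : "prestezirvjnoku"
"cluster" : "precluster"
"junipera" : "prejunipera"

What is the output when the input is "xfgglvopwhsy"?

The pattern: prepend "pre".
On "xfgglvopwhsy" that produces "prexfgglvopwhsy".

prexfgglvopwhsy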